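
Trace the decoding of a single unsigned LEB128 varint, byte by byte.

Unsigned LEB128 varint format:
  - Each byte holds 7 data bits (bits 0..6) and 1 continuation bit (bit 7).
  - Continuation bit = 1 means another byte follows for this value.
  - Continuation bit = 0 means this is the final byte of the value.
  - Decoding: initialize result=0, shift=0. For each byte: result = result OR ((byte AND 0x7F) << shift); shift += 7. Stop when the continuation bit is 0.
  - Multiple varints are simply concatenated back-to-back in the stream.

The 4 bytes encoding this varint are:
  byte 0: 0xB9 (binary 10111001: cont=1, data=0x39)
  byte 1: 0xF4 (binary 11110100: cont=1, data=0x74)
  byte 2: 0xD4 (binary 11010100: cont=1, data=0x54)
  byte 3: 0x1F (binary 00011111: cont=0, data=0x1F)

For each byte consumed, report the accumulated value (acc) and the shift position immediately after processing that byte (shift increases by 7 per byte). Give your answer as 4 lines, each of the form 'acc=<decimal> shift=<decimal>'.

byte 0=0xB9: payload=0x39=57, contrib = 57<<0 = 57; acc -> 57, shift -> 7
byte 1=0xF4: payload=0x74=116, contrib = 116<<7 = 14848; acc -> 14905, shift -> 14
byte 2=0xD4: payload=0x54=84, contrib = 84<<14 = 1376256; acc -> 1391161, shift -> 21
byte 3=0x1F: payload=0x1F=31, contrib = 31<<21 = 65011712; acc -> 66402873, shift -> 28

Answer: acc=57 shift=7
acc=14905 shift=14
acc=1391161 shift=21
acc=66402873 shift=28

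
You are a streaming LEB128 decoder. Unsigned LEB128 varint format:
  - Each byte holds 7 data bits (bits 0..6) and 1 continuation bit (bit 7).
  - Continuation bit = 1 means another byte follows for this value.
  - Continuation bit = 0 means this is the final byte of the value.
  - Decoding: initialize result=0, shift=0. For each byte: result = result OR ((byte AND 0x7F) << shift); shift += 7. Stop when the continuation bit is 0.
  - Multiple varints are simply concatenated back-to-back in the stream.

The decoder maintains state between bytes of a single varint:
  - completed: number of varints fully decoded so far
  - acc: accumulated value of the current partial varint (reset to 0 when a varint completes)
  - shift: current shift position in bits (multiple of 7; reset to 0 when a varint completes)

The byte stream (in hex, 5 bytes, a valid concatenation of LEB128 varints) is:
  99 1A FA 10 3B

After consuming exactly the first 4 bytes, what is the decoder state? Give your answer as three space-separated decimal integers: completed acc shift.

Answer: 2 0 0

Derivation:
byte[0]=0x99 cont=1 payload=0x19: acc |= 25<<0 -> completed=0 acc=25 shift=7
byte[1]=0x1A cont=0 payload=0x1A: varint #1 complete (value=3353); reset -> completed=1 acc=0 shift=0
byte[2]=0xFA cont=1 payload=0x7A: acc |= 122<<0 -> completed=1 acc=122 shift=7
byte[3]=0x10 cont=0 payload=0x10: varint #2 complete (value=2170); reset -> completed=2 acc=0 shift=0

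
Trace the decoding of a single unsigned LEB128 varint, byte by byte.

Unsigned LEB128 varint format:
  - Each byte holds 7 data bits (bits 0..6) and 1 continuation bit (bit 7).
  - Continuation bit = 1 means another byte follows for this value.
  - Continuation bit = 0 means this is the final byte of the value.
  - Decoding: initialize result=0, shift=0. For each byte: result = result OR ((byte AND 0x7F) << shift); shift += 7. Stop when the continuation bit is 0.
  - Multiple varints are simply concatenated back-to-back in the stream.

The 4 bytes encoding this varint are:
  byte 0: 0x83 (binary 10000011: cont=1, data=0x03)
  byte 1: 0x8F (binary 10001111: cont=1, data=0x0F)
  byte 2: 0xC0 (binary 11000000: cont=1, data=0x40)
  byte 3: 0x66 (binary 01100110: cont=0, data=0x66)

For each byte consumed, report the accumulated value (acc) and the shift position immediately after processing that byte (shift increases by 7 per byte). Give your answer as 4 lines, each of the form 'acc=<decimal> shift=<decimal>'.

byte 0=0x83: payload=0x03=3, contrib = 3<<0 = 3; acc -> 3, shift -> 7
byte 1=0x8F: payload=0x0F=15, contrib = 15<<7 = 1920; acc -> 1923, shift -> 14
byte 2=0xC0: payload=0x40=64, contrib = 64<<14 = 1048576; acc -> 1050499, shift -> 21
byte 3=0x66: payload=0x66=102, contrib = 102<<21 = 213909504; acc -> 214960003, shift -> 28

Answer: acc=3 shift=7
acc=1923 shift=14
acc=1050499 shift=21
acc=214960003 shift=28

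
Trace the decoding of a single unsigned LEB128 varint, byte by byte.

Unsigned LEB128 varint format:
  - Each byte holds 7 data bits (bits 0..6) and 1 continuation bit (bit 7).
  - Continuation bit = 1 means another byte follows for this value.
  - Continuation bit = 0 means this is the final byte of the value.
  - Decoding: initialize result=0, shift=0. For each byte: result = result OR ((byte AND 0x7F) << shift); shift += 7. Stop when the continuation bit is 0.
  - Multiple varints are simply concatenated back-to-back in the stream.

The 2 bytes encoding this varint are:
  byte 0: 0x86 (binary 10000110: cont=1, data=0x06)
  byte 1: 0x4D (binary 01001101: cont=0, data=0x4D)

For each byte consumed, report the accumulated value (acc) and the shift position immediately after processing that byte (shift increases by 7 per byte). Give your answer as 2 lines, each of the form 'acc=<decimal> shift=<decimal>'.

byte 0=0x86: payload=0x06=6, contrib = 6<<0 = 6; acc -> 6, shift -> 7
byte 1=0x4D: payload=0x4D=77, contrib = 77<<7 = 9856; acc -> 9862, shift -> 14

Answer: acc=6 shift=7
acc=9862 shift=14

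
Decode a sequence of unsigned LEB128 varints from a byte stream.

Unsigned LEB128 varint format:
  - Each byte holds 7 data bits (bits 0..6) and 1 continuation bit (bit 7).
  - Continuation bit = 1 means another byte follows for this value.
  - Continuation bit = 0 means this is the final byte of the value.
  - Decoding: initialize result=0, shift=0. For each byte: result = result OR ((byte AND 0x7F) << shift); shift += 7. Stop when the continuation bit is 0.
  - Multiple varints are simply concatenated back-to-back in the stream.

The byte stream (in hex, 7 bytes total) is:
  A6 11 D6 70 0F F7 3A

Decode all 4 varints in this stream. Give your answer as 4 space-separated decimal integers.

Answer: 2214 14422 15 7543

Derivation:
  byte[0]=0xA6 cont=1 payload=0x26=38: acc |= 38<<0 -> acc=38 shift=7
  byte[1]=0x11 cont=0 payload=0x11=17: acc |= 17<<7 -> acc=2214 shift=14 [end]
Varint 1: bytes[0:2] = A6 11 -> value 2214 (2 byte(s))
  byte[2]=0xD6 cont=1 payload=0x56=86: acc |= 86<<0 -> acc=86 shift=7
  byte[3]=0x70 cont=0 payload=0x70=112: acc |= 112<<7 -> acc=14422 shift=14 [end]
Varint 2: bytes[2:4] = D6 70 -> value 14422 (2 byte(s))
  byte[4]=0x0F cont=0 payload=0x0F=15: acc |= 15<<0 -> acc=15 shift=7 [end]
Varint 3: bytes[4:5] = 0F -> value 15 (1 byte(s))
  byte[5]=0xF7 cont=1 payload=0x77=119: acc |= 119<<0 -> acc=119 shift=7
  byte[6]=0x3A cont=0 payload=0x3A=58: acc |= 58<<7 -> acc=7543 shift=14 [end]
Varint 4: bytes[5:7] = F7 3A -> value 7543 (2 byte(s))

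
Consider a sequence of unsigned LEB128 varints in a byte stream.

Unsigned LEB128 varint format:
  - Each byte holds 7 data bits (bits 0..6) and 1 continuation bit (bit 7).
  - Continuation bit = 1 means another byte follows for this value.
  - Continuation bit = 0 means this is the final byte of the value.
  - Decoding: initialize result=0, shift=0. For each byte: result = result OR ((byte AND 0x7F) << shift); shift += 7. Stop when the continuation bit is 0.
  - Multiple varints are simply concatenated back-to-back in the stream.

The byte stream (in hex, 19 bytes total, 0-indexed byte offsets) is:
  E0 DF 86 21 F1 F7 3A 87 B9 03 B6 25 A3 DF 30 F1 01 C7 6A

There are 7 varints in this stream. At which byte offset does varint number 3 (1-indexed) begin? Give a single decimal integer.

  byte[0]=0xE0 cont=1 payload=0x60=96: acc |= 96<<0 -> acc=96 shift=7
  byte[1]=0xDF cont=1 payload=0x5F=95: acc |= 95<<7 -> acc=12256 shift=14
  byte[2]=0x86 cont=1 payload=0x06=6: acc |= 6<<14 -> acc=110560 shift=21
  byte[3]=0x21 cont=0 payload=0x21=33: acc |= 33<<21 -> acc=69316576 shift=28 [end]
Varint 1: bytes[0:4] = E0 DF 86 21 -> value 69316576 (4 byte(s))
  byte[4]=0xF1 cont=1 payload=0x71=113: acc |= 113<<0 -> acc=113 shift=7
  byte[5]=0xF7 cont=1 payload=0x77=119: acc |= 119<<7 -> acc=15345 shift=14
  byte[6]=0x3A cont=0 payload=0x3A=58: acc |= 58<<14 -> acc=965617 shift=21 [end]
Varint 2: bytes[4:7] = F1 F7 3A -> value 965617 (3 byte(s))
  byte[7]=0x87 cont=1 payload=0x07=7: acc |= 7<<0 -> acc=7 shift=7
  byte[8]=0xB9 cont=1 payload=0x39=57: acc |= 57<<7 -> acc=7303 shift=14
  byte[9]=0x03 cont=0 payload=0x03=3: acc |= 3<<14 -> acc=56455 shift=21 [end]
Varint 3: bytes[7:10] = 87 B9 03 -> value 56455 (3 byte(s))
  byte[10]=0xB6 cont=1 payload=0x36=54: acc |= 54<<0 -> acc=54 shift=7
  byte[11]=0x25 cont=0 payload=0x25=37: acc |= 37<<7 -> acc=4790 shift=14 [end]
Varint 4: bytes[10:12] = B6 25 -> value 4790 (2 byte(s))
  byte[12]=0xA3 cont=1 payload=0x23=35: acc |= 35<<0 -> acc=35 shift=7
  byte[13]=0xDF cont=1 payload=0x5F=95: acc |= 95<<7 -> acc=12195 shift=14
  byte[14]=0x30 cont=0 payload=0x30=48: acc |= 48<<14 -> acc=798627 shift=21 [end]
Varint 5: bytes[12:15] = A3 DF 30 -> value 798627 (3 byte(s))
  byte[15]=0xF1 cont=1 payload=0x71=113: acc |= 113<<0 -> acc=113 shift=7
  byte[16]=0x01 cont=0 payload=0x01=1: acc |= 1<<7 -> acc=241 shift=14 [end]
Varint 6: bytes[15:17] = F1 01 -> value 241 (2 byte(s))
  byte[17]=0xC7 cont=1 payload=0x47=71: acc |= 71<<0 -> acc=71 shift=7
  byte[18]=0x6A cont=0 payload=0x6A=106: acc |= 106<<7 -> acc=13639 shift=14 [end]
Varint 7: bytes[17:19] = C7 6A -> value 13639 (2 byte(s))

Answer: 7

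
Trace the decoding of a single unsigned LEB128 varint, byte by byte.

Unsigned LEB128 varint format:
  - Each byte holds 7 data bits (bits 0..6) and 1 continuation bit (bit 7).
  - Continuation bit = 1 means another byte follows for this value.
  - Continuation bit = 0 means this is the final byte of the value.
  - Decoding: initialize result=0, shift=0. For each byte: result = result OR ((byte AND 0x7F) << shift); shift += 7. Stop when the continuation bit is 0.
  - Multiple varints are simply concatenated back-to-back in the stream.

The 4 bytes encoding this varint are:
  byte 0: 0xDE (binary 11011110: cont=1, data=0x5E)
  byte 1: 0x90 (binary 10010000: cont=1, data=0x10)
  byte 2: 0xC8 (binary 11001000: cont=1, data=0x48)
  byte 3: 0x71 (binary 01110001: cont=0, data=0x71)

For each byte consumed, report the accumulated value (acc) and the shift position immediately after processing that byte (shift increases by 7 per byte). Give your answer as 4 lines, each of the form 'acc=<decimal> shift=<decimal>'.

Answer: acc=94 shift=7
acc=2142 shift=14
acc=1181790 shift=21
acc=238159966 shift=28

Derivation:
byte 0=0xDE: payload=0x5E=94, contrib = 94<<0 = 94; acc -> 94, shift -> 7
byte 1=0x90: payload=0x10=16, contrib = 16<<7 = 2048; acc -> 2142, shift -> 14
byte 2=0xC8: payload=0x48=72, contrib = 72<<14 = 1179648; acc -> 1181790, shift -> 21
byte 3=0x71: payload=0x71=113, contrib = 113<<21 = 236978176; acc -> 238159966, shift -> 28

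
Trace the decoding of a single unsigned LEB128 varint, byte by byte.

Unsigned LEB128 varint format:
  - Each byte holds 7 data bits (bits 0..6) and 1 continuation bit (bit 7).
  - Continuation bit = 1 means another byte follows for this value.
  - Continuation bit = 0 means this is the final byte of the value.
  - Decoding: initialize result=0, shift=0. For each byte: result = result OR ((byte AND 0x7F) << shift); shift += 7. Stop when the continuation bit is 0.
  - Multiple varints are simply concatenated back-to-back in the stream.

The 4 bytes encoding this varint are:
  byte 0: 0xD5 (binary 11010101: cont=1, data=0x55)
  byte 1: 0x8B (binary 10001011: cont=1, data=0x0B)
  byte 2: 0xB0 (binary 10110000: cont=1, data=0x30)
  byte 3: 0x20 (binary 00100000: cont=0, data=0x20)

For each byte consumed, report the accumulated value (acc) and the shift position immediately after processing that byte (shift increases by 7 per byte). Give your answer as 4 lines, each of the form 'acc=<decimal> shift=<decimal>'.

byte 0=0xD5: payload=0x55=85, contrib = 85<<0 = 85; acc -> 85, shift -> 7
byte 1=0x8B: payload=0x0B=11, contrib = 11<<7 = 1408; acc -> 1493, shift -> 14
byte 2=0xB0: payload=0x30=48, contrib = 48<<14 = 786432; acc -> 787925, shift -> 21
byte 3=0x20: payload=0x20=32, contrib = 32<<21 = 67108864; acc -> 67896789, shift -> 28

Answer: acc=85 shift=7
acc=1493 shift=14
acc=787925 shift=21
acc=67896789 shift=28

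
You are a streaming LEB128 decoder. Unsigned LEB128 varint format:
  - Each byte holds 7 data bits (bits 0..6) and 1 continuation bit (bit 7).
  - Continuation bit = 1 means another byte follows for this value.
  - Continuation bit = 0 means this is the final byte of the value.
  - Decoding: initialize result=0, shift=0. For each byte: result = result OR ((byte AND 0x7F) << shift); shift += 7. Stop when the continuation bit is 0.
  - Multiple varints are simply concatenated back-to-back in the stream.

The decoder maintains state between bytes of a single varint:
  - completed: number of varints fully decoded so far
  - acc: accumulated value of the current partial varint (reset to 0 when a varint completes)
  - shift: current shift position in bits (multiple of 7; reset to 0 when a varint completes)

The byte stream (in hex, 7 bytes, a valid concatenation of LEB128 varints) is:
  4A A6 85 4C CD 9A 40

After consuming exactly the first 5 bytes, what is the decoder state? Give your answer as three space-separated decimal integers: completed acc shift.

byte[0]=0x4A cont=0 payload=0x4A: varint #1 complete (value=74); reset -> completed=1 acc=0 shift=0
byte[1]=0xA6 cont=1 payload=0x26: acc |= 38<<0 -> completed=1 acc=38 shift=7
byte[2]=0x85 cont=1 payload=0x05: acc |= 5<<7 -> completed=1 acc=678 shift=14
byte[3]=0x4C cont=0 payload=0x4C: varint #2 complete (value=1245862); reset -> completed=2 acc=0 shift=0
byte[4]=0xCD cont=1 payload=0x4D: acc |= 77<<0 -> completed=2 acc=77 shift=7

Answer: 2 77 7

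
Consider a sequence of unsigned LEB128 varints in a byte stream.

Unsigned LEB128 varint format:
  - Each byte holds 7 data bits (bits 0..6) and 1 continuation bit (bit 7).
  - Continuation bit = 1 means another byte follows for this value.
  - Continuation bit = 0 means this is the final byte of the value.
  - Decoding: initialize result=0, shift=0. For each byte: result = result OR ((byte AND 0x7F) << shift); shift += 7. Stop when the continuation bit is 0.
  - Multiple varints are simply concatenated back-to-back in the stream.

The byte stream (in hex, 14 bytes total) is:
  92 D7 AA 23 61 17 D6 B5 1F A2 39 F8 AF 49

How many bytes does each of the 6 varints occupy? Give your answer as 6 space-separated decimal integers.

Answer: 4 1 1 3 2 3

Derivation:
  byte[0]=0x92 cont=1 payload=0x12=18: acc |= 18<<0 -> acc=18 shift=7
  byte[1]=0xD7 cont=1 payload=0x57=87: acc |= 87<<7 -> acc=11154 shift=14
  byte[2]=0xAA cont=1 payload=0x2A=42: acc |= 42<<14 -> acc=699282 shift=21
  byte[3]=0x23 cont=0 payload=0x23=35: acc |= 35<<21 -> acc=74099602 shift=28 [end]
Varint 1: bytes[0:4] = 92 D7 AA 23 -> value 74099602 (4 byte(s))
  byte[4]=0x61 cont=0 payload=0x61=97: acc |= 97<<0 -> acc=97 shift=7 [end]
Varint 2: bytes[4:5] = 61 -> value 97 (1 byte(s))
  byte[5]=0x17 cont=0 payload=0x17=23: acc |= 23<<0 -> acc=23 shift=7 [end]
Varint 3: bytes[5:6] = 17 -> value 23 (1 byte(s))
  byte[6]=0xD6 cont=1 payload=0x56=86: acc |= 86<<0 -> acc=86 shift=7
  byte[7]=0xB5 cont=1 payload=0x35=53: acc |= 53<<7 -> acc=6870 shift=14
  byte[8]=0x1F cont=0 payload=0x1F=31: acc |= 31<<14 -> acc=514774 shift=21 [end]
Varint 4: bytes[6:9] = D6 B5 1F -> value 514774 (3 byte(s))
  byte[9]=0xA2 cont=1 payload=0x22=34: acc |= 34<<0 -> acc=34 shift=7
  byte[10]=0x39 cont=0 payload=0x39=57: acc |= 57<<7 -> acc=7330 shift=14 [end]
Varint 5: bytes[9:11] = A2 39 -> value 7330 (2 byte(s))
  byte[11]=0xF8 cont=1 payload=0x78=120: acc |= 120<<0 -> acc=120 shift=7
  byte[12]=0xAF cont=1 payload=0x2F=47: acc |= 47<<7 -> acc=6136 shift=14
  byte[13]=0x49 cont=0 payload=0x49=73: acc |= 73<<14 -> acc=1202168 shift=21 [end]
Varint 6: bytes[11:14] = F8 AF 49 -> value 1202168 (3 byte(s))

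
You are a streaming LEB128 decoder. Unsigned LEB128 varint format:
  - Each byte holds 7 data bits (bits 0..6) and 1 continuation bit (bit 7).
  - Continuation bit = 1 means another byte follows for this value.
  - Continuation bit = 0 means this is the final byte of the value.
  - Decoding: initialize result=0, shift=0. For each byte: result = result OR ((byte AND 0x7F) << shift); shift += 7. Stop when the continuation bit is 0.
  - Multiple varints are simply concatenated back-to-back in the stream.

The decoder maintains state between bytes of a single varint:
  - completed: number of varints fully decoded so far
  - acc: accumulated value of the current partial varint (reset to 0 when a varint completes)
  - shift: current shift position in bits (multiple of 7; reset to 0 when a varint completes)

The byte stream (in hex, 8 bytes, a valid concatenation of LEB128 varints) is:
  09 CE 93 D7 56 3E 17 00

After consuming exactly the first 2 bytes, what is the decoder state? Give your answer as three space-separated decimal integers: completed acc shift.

Answer: 1 78 7

Derivation:
byte[0]=0x09 cont=0 payload=0x09: varint #1 complete (value=9); reset -> completed=1 acc=0 shift=0
byte[1]=0xCE cont=1 payload=0x4E: acc |= 78<<0 -> completed=1 acc=78 shift=7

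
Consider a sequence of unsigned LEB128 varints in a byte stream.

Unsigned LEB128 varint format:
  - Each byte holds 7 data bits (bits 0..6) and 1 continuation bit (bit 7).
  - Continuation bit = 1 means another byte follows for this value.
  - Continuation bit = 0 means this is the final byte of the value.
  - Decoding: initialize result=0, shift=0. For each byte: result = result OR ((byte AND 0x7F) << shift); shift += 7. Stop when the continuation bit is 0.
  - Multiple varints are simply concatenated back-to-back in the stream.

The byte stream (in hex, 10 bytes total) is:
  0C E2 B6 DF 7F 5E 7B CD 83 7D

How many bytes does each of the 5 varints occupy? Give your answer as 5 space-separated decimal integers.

  byte[0]=0x0C cont=0 payload=0x0C=12: acc |= 12<<0 -> acc=12 shift=7 [end]
Varint 1: bytes[0:1] = 0C -> value 12 (1 byte(s))
  byte[1]=0xE2 cont=1 payload=0x62=98: acc |= 98<<0 -> acc=98 shift=7
  byte[2]=0xB6 cont=1 payload=0x36=54: acc |= 54<<7 -> acc=7010 shift=14
  byte[3]=0xDF cont=1 payload=0x5F=95: acc |= 95<<14 -> acc=1563490 shift=21
  byte[4]=0x7F cont=0 payload=0x7F=127: acc |= 127<<21 -> acc=267901794 shift=28 [end]
Varint 2: bytes[1:5] = E2 B6 DF 7F -> value 267901794 (4 byte(s))
  byte[5]=0x5E cont=0 payload=0x5E=94: acc |= 94<<0 -> acc=94 shift=7 [end]
Varint 3: bytes[5:6] = 5E -> value 94 (1 byte(s))
  byte[6]=0x7B cont=0 payload=0x7B=123: acc |= 123<<0 -> acc=123 shift=7 [end]
Varint 4: bytes[6:7] = 7B -> value 123 (1 byte(s))
  byte[7]=0xCD cont=1 payload=0x4D=77: acc |= 77<<0 -> acc=77 shift=7
  byte[8]=0x83 cont=1 payload=0x03=3: acc |= 3<<7 -> acc=461 shift=14
  byte[9]=0x7D cont=0 payload=0x7D=125: acc |= 125<<14 -> acc=2048461 shift=21 [end]
Varint 5: bytes[7:10] = CD 83 7D -> value 2048461 (3 byte(s))

Answer: 1 4 1 1 3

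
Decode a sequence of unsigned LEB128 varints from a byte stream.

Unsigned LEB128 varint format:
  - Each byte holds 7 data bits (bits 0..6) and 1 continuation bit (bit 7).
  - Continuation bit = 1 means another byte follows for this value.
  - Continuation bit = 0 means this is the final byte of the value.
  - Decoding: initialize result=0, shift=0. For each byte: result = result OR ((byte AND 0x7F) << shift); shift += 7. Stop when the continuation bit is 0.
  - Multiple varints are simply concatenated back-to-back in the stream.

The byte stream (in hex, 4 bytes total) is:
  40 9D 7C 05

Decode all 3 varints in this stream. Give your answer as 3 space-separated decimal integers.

  byte[0]=0x40 cont=0 payload=0x40=64: acc |= 64<<0 -> acc=64 shift=7 [end]
Varint 1: bytes[0:1] = 40 -> value 64 (1 byte(s))
  byte[1]=0x9D cont=1 payload=0x1D=29: acc |= 29<<0 -> acc=29 shift=7
  byte[2]=0x7C cont=0 payload=0x7C=124: acc |= 124<<7 -> acc=15901 shift=14 [end]
Varint 2: bytes[1:3] = 9D 7C -> value 15901 (2 byte(s))
  byte[3]=0x05 cont=0 payload=0x05=5: acc |= 5<<0 -> acc=5 shift=7 [end]
Varint 3: bytes[3:4] = 05 -> value 5 (1 byte(s))

Answer: 64 15901 5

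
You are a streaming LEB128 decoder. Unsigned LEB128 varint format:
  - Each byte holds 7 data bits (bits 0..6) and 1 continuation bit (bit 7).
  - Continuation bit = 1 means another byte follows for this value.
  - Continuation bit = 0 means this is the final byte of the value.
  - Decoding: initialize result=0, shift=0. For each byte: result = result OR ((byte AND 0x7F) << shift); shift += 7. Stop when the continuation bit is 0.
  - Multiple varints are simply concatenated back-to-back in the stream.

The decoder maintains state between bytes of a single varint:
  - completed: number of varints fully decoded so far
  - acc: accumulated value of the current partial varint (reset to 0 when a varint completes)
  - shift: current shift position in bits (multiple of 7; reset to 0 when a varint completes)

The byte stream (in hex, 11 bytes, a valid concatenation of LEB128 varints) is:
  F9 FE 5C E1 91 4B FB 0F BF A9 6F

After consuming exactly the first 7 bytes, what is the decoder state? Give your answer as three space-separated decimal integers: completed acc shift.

Answer: 2 123 7

Derivation:
byte[0]=0xF9 cont=1 payload=0x79: acc |= 121<<0 -> completed=0 acc=121 shift=7
byte[1]=0xFE cont=1 payload=0x7E: acc |= 126<<7 -> completed=0 acc=16249 shift=14
byte[2]=0x5C cont=0 payload=0x5C: varint #1 complete (value=1523577); reset -> completed=1 acc=0 shift=0
byte[3]=0xE1 cont=1 payload=0x61: acc |= 97<<0 -> completed=1 acc=97 shift=7
byte[4]=0x91 cont=1 payload=0x11: acc |= 17<<7 -> completed=1 acc=2273 shift=14
byte[5]=0x4B cont=0 payload=0x4B: varint #2 complete (value=1231073); reset -> completed=2 acc=0 shift=0
byte[6]=0xFB cont=1 payload=0x7B: acc |= 123<<0 -> completed=2 acc=123 shift=7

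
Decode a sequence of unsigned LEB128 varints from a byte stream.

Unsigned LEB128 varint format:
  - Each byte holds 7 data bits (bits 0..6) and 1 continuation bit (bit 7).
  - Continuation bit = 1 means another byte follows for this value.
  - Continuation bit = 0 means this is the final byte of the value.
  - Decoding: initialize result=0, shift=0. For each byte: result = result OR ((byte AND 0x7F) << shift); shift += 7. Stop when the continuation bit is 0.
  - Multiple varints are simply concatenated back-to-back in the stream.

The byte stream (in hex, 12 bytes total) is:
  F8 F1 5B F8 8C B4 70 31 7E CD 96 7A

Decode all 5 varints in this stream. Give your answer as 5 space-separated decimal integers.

Answer: 1505528 235734648 49 126 2001741

Derivation:
  byte[0]=0xF8 cont=1 payload=0x78=120: acc |= 120<<0 -> acc=120 shift=7
  byte[1]=0xF1 cont=1 payload=0x71=113: acc |= 113<<7 -> acc=14584 shift=14
  byte[2]=0x5B cont=0 payload=0x5B=91: acc |= 91<<14 -> acc=1505528 shift=21 [end]
Varint 1: bytes[0:3] = F8 F1 5B -> value 1505528 (3 byte(s))
  byte[3]=0xF8 cont=1 payload=0x78=120: acc |= 120<<0 -> acc=120 shift=7
  byte[4]=0x8C cont=1 payload=0x0C=12: acc |= 12<<7 -> acc=1656 shift=14
  byte[5]=0xB4 cont=1 payload=0x34=52: acc |= 52<<14 -> acc=853624 shift=21
  byte[6]=0x70 cont=0 payload=0x70=112: acc |= 112<<21 -> acc=235734648 shift=28 [end]
Varint 2: bytes[3:7] = F8 8C B4 70 -> value 235734648 (4 byte(s))
  byte[7]=0x31 cont=0 payload=0x31=49: acc |= 49<<0 -> acc=49 shift=7 [end]
Varint 3: bytes[7:8] = 31 -> value 49 (1 byte(s))
  byte[8]=0x7E cont=0 payload=0x7E=126: acc |= 126<<0 -> acc=126 shift=7 [end]
Varint 4: bytes[8:9] = 7E -> value 126 (1 byte(s))
  byte[9]=0xCD cont=1 payload=0x4D=77: acc |= 77<<0 -> acc=77 shift=7
  byte[10]=0x96 cont=1 payload=0x16=22: acc |= 22<<7 -> acc=2893 shift=14
  byte[11]=0x7A cont=0 payload=0x7A=122: acc |= 122<<14 -> acc=2001741 shift=21 [end]
Varint 5: bytes[9:12] = CD 96 7A -> value 2001741 (3 byte(s))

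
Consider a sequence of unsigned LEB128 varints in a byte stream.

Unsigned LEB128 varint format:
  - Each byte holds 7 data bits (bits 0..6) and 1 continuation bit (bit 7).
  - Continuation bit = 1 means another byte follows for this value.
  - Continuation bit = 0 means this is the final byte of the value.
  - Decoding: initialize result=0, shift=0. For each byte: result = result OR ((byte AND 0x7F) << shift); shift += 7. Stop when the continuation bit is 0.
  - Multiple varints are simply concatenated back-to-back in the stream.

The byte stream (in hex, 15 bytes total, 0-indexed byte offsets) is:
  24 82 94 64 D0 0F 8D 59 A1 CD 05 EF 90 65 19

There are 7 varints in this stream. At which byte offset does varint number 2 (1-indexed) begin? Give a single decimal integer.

Answer: 1

Derivation:
  byte[0]=0x24 cont=0 payload=0x24=36: acc |= 36<<0 -> acc=36 shift=7 [end]
Varint 1: bytes[0:1] = 24 -> value 36 (1 byte(s))
  byte[1]=0x82 cont=1 payload=0x02=2: acc |= 2<<0 -> acc=2 shift=7
  byte[2]=0x94 cont=1 payload=0x14=20: acc |= 20<<7 -> acc=2562 shift=14
  byte[3]=0x64 cont=0 payload=0x64=100: acc |= 100<<14 -> acc=1640962 shift=21 [end]
Varint 2: bytes[1:4] = 82 94 64 -> value 1640962 (3 byte(s))
  byte[4]=0xD0 cont=1 payload=0x50=80: acc |= 80<<0 -> acc=80 shift=7
  byte[5]=0x0F cont=0 payload=0x0F=15: acc |= 15<<7 -> acc=2000 shift=14 [end]
Varint 3: bytes[4:6] = D0 0F -> value 2000 (2 byte(s))
  byte[6]=0x8D cont=1 payload=0x0D=13: acc |= 13<<0 -> acc=13 shift=7
  byte[7]=0x59 cont=0 payload=0x59=89: acc |= 89<<7 -> acc=11405 shift=14 [end]
Varint 4: bytes[6:8] = 8D 59 -> value 11405 (2 byte(s))
  byte[8]=0xA1 cont=1 payload=0x21=33: acc |= 33<<0 -> acc=33 shift=7
  byte[9]=0xCD cont=1 payload=0x4D=77: acc |= 77<<7 -> acc=9889 shift=14
  byte[10]=0x05 cont=0 payload=0x05=5: acc |= 5<<14 -> acc=91809 shift=21 [end]
Varint 5: bytes[8:11] = A1 CD 05 -> value 91809 (3 byte(s))
  byte[11]=0xEF cont=1 payload=0x6F=111: acc |= 111<<0 -> acc=111 shift=7
  byte[12]=0x90 cont=1 payload=0x10=16: acc |= 16<<7 -> acc=2159 shift=14
  byte[13]=0x65 cont=0 payload=0x65=101: acc |= 101<<14 -> acc=1656943 shift=21 [end]
Varint 6: bytes[11:14] = EF 90 65 -> value 1656943 (3 byte(s))
  byte[14]=0x19 cont=0 payload=0x19=25: acc |= 25<<0 -> acc=25 shift=7 [end]
Varint 7: bytes[14:15] = 19 -> value 25 (1 byte(s))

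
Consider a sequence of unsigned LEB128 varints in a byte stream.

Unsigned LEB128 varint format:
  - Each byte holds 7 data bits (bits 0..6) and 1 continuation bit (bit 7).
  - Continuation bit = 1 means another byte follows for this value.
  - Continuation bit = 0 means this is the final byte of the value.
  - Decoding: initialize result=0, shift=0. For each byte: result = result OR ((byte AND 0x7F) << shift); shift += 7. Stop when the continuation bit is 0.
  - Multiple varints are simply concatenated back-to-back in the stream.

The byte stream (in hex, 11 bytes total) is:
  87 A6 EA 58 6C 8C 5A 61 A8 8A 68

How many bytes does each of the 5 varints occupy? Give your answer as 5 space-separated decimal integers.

Answer: 4 1 2 1 3

Derivation:
  byte[0]=0x87 cont=1 payload=0x07=7: acc |= 7<<0 -> acc=7 shift=7
  byte[1]=0xA6 cont=1 payload=0x26=38: acc |= 38<<7 -> acc=4871 shift=14
  byte[2]=0xEA cont=1 payload=0x6A=106: acc |= 106<<14 -> acc=1741575 shift=21
  byte[3]=0x58 cont=0 payload=0x58=88: acc |= 88<<21 -> acc=186290951 shift=28 [end]
Varint 1: bytes[0:4] = 87 A6 EA 58 -> value 186290951 (4 byte(s))
  byte[4]=0x6C cont=0 payload=0x6C=108: acc |= 108<<0 -> acc=108 shift=7 [end]
Varint 2: bytes[4:5] = 6C -> value 108 (1 byte(s))
  byte[5]=0x8C cont=1 payload=0x0C=12: acc |= 12<<0 -> acc=12 shift=7
  byte[6]=0x5A cont=0 payload=0x5A=90: acc |= 90<<7 -> acc=11532 shift=14 [end]
Varint 3: bytes[5:7] = 8C 5A -> value 11532 (2 byte(s))
  byte[7]=0x61 cont=0 payload=0x61=97: acc |= 97<<0 -> acc=97 shift=7 [end]
Varint 4: bytes[7:8] = 61 -> value 97 (1 byte(s))
  byte[8]=0xA8 cont=1 payload=0x28=40: acc |= 40<<0 -> acc=40 shift=7
  byte[9]=0x8A cont=1 payload=0x0A=10: acc |= 10<<7 -> acc=1320 shift=14
  byte[10]=0x68 cont=0 payload=0x68=104: acc |= 104<<14 -> acc=1705256 shift=21 [end]
Varint 5: bytes[8:11] = A8 8A 68 -> value 1705256 (3 byte(s))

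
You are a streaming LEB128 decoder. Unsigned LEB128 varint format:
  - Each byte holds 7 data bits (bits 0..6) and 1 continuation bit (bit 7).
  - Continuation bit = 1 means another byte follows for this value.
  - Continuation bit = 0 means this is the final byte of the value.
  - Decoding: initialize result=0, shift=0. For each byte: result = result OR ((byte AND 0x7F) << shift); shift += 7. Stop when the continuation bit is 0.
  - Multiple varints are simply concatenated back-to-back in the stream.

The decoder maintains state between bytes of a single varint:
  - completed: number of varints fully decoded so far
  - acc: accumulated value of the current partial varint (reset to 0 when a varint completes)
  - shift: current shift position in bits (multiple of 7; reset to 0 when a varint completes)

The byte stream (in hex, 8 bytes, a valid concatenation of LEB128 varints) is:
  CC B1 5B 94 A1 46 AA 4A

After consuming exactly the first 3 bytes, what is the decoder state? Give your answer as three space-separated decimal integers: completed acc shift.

Answer: 1 0 0

Derivation:
byte[0]=0xCC cont=1 payload=0x4C: acc |= 76<<0 -> completed=0 acc=76 shift=7
byte[1]=0xB1 cont=1 payload=0x31: acc |= 49<<7 -> completed=0 acc=6348 shift=14
byte[2]=0x5B cont=0 payload=0x5B: varint #1 complete (value=1497292); reset -> completed=1 acc=0 shift=0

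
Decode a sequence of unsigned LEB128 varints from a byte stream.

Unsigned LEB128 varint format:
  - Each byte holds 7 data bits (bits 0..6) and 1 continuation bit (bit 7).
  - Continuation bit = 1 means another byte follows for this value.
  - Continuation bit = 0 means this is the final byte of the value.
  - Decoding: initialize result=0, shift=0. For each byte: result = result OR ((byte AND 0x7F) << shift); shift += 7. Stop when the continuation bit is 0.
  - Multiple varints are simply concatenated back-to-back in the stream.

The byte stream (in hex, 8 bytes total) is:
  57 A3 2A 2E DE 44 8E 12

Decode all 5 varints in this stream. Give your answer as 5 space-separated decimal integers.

Answer: 87 5411 46 8798 2318

Derivation:
  byte[0]=0x57 cont=0 payload=0x57=87: acc |= 87<<0 -> acc=87 shift=7 [end]
Varint 1: bytes[0:1] = 57 -> value 87 (1 byte(s))
  byte[1]=0xA3 cont=1 payload=0x23=35: acc |= 35<<0 -> acc=35 shift=7
  byte[2]=0x2A cont=0 payload=0x2A=42: acc |= 42<<7 -> acc=5411 shift=14 [end]
Varint 2: bytes[1:3] = A3 2A -> value 5411 (2 byte(s))
  byte[3]=0x2E cont=0 payload=0x2E=46: acc |= 46<<0 -> acc=46 shift=7 [end]
Varint 3: bytes[3:4] = 2E -> value 46 (1 byte(s))
  byte[4]=0xDE cont=1 payload=0x5E=94: acc |= 94<<0 -> acc=94 shift=7
  byte[5]=0x44 cont=0 payload=0x44=68: acc |= 68<<7 -> acc=8798 shift=14 [end]
Varint 4: bytes[4:6] = DE 44 -> value 8798 (2 byte(s))
  byte[6]=0x8E cont=1 payload=0x0E=14: acc |= 14<<0 -> acc=14 shift=7
  byte[7]=0x12 cont=0 payload=0x12=18: acc |= 18<<7 -> acc=2318 shift=14 [end]
Varint 5: bytes[6:8] = 8E 12 -> value 2318 (2 byte(s))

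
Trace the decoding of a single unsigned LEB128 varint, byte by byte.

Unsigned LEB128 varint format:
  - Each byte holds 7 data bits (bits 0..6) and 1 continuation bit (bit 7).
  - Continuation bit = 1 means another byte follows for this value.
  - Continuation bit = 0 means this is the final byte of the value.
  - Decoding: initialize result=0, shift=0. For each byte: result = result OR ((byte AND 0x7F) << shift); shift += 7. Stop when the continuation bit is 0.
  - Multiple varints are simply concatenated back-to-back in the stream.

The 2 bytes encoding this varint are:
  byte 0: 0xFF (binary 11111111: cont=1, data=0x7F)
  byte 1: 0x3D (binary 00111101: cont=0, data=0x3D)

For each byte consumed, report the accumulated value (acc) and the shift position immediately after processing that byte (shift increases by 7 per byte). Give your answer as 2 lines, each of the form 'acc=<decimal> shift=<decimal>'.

byte 0=0xFF: payload=0x7F=127, contrib = 127<<0 = 127; acc -> 127, shift -> 7
byte 1=0x3D: payload=0x3D=61, contrib = 61<<7 = 7808; acc -> 7935, shift -> 14

Answer: acc=127 shift=7
acc=7935 shift=14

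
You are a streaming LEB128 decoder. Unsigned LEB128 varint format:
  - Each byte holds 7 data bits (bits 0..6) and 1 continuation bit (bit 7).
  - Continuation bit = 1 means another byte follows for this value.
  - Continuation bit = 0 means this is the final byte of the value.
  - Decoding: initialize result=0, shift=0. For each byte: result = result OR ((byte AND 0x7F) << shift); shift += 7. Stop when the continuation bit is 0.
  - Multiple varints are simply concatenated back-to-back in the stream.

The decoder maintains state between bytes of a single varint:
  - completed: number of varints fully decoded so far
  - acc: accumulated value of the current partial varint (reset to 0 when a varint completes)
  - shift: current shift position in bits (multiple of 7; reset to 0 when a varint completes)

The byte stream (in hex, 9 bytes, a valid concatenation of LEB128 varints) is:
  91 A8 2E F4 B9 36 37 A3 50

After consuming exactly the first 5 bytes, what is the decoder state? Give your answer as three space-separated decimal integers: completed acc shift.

Answer: 1 7412 14

Derivation:
byte[0]=0x91 cont=1 payload=0x11: acc |= 17<<0 -> completed=0 acc=17 shift=7
byte[1]=0xA8 cont=1 payload=0x28: acc |= 40<<7 -> completed=0 acc=5137 shift=14
byte[2]=0x2E cont=0 payload=0x2E: varint #1 complete (value=758801); reset -> completed=1 acc=0 shift=0
byte[3]=0xF4 cont=1 payload=0x74: acc |= 116<<0 -> completed=1 acc=116 shift=7
byte[4]=0xB9 cont=1 payload=0x39: acc |= 57<<7 -> completed=1 acc=7412 shift=14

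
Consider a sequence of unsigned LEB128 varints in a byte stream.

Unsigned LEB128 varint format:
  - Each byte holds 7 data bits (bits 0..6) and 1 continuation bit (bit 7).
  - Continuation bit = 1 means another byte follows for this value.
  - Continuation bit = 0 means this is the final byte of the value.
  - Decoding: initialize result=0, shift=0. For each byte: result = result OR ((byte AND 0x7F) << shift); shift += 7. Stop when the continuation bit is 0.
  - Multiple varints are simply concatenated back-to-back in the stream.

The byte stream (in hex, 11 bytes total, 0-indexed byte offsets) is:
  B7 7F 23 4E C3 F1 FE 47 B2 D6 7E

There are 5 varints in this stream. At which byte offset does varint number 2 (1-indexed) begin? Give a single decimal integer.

Answer: 2

Derivation:
  byte[0]=0xB7 cont=1 payload=0x37=55: acc |= 55<<0 -> acc=55 shift=7
  byte[1]=0x7F cont=0 payload=0x7F=127: acc |= 127<<7 -> acc=16311 shift=14 [end]
Varint 1: bytes[0:2] = B7 7F -> value 16311 (2 byte(s))
  byte[2]=0x23 cont=0 payload=0x23=35: acc |= 35<<0 -> acc=35 shift=7 [end]
Varint 2: bytes[2:3] = 23 -> value 35 (1 byte(s))
  byte[3]=0x4E cont=0 payload=0x4E=78: acc |= 78<<0 -> acc=78 shift=7 [end]
Varint 3: bytes[3:4] = 4E -> value 78 (1 byte(s))
  byte[4]=0xC3 cont=1 payload=0x43=67: acc |= 67<<0 -> acc=67 shift=7
  byte[5]=0xF1 cont=1 payload=0x71=113: acc |= 113<<7 -> acc=14531 shift=14
  byte[6]=0xFE cont=1 payload=0x7E=126: acc |= 126<<14 -> acc=2078915 shift=21
  byte[7]=0x47 cont=0 payload=0x47=71: acc |= 71<<21 -> acc=150976707 shift=28 [end]
Varint 4: bytes[4:8] = C3 F1 FE 47 -> value 150976707 (4 byte(s))
  byte[8]=0xB2 cont=1 payload=0x32=50: acc |= 50<<0 -> acc=50 shift=7
  byte[9]=0xD6 cont=1 payload=0x56=86: acc |= 86<<7 -> acc=11058 shift=14
  byte[10]=0x7E cont=0 payload=0x7E=126: acc |= 126<<14 -> acc=2075442 shift=21 [end]
Varint 5: bytes[8:11] = B2 D6 7E -> value 2075442 (3 byte(s))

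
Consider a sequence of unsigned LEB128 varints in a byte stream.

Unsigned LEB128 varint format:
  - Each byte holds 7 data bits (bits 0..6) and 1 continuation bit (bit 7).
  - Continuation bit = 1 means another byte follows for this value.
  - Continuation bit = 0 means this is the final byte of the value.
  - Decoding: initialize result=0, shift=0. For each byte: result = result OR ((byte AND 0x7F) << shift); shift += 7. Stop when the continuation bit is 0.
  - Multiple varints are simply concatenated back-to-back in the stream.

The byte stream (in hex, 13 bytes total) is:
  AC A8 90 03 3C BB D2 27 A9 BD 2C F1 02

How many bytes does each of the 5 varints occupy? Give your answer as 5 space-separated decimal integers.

  byte[0]=0xAC cont=1 payload=0x2C=44: acc |= 44<<0 -> acc=44 shift=7
  byte[1]=0xA8 cont=1 payload=0x28=40: acc |= 40<<7 -> acc=5164 shift=14
  byte[2]=0x90 cont=1 payload=0x10=16: acc |= 16<<14 -> acc=267308 shift=21
  byte[3]=0x03 cont=0 payload=0x03=3: acc |= 3<<21 -> acc=6558764 shift=28 [end]
Varint 1: bytes[0:4] = AC A8 90 03 -> value 6558764 (4 byte(s))
  byte[4]=0x3C cont=0 payload=0x3C=60: acc |= 60<<0 -> acc=60 shift=7 [end]
Varint 2: bytes[4:5] = 3C -> value 60 (1 byte(s))
  byte[5]=0xBB cont=1 payload=0x3B=59: acc |= 59<<0 -> acc=59 shift=7
  byte[6]=0xD2 cont=1 payload=0x52=82: acc |= 82<<7 -> acc=10555 shift=14
  byte[7]=0x27 cont=0 payload=0x27=39: acc |= 39<<14 -> acc=649531 shift=21 [end]
Varint 3: bytes[5:8] = BB D2 27 -> value 649531 (3 byte(s))
  byte[8]=0xA9 cont=1 payload=0x29=41: acc |= 41<<0 -> acc=41 shift=7
  byte[9]=0xBD cont=1 payload=0x3D=61: acc |= 61<<7 -> acc=7849 shift=14
  byte[10]=0x2C cont=0 payload=0x2C=44: acc |= 44<<14 -> acc=728745 shift=21 [end]
Varint 4: bytes[8:11] = A9 BD 2C -> value 728745 (3 byte(s))
  byte[11]=0xF1 cont=1 payload=0x71=113: acc |= 113<<0 -> acc=113 shift=7
  byte[12]=0x02 cont=0 payload=0x02=2: acc |= 2<<7 -> acc=369 shift=14 [end]
Varint 5: bytes[11:13] = F1 02 -> value 369 (2 byte(s))

Answer: 4 1 3 3 2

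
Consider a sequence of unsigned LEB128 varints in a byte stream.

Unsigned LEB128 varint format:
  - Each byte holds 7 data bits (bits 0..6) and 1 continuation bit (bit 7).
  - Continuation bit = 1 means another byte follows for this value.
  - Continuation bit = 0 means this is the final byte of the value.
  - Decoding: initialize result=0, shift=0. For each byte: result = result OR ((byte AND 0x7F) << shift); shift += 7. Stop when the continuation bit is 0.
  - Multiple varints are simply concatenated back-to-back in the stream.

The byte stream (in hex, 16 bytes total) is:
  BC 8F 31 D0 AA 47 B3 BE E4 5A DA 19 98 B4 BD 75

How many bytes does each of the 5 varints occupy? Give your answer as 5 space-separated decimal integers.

Answer: 3 3 4 2 4

Derivation:
  byte[0]=0xBC cont=1 payload=0x3C=60: acc |= 60<<0 -> acc=60 shift=7
  byte[1]=0x8F cont=1 payload=0x0F=15: acc |= 15<<7 -> acc=1980 shift=14
  byte[2]=0x31 cont=0 payload=0x31=49: acc |= 49<<14 -> acc=804796 shift=21 [end]
Varint 1: bytes[0:3] = BC 8F 31 -> value 804796 (3 byte(s))
  byte[3]=0xD0 cont=1 payload=0x50=80: acc |= 80<<0 -> acc=80 shift=7
  byte[4]=0xAA cont=1 payload=0x2A=42: acc |= 42<<7 -> acc=5456 shift=14
  byte[5]=0x47 cont=0 payload=0x47=71: acc |= 71<<14 -> acc=1168720 shift=21 [end]
Varint 2: bytes[3:6] = D0 AA 47 -> value 1168720 (3 byte(s))
  byte[6]=0xB3 cont=1 payload=0x33=51: acc |= 51<<0 -> acc=51 shift=7
  byte[7]=0xBE cont=1 payload=0x3E=62: acc |= 62<<7 -> acc=7987 shift=14
  byte[8]=0xE4 cont=1 payload=0x64=100: acc |= 100<<14 -> acc=1646387 shift=21
  byte[9]=0x5A cont=0 payload=0x5A=90: acc |= 90<<21 -> acc=190390067 shift=28 [end]
Varint 3: bytes[6:10] = B3 BE E4 5A -> value 190390067 (4 byte(s))
  byte[10]=0xDA cont=1 payload=0x5A=90: acc |= 90<<0 -> acc=90 shift=7
  byte[11]=0x19 cont=0 payload=0x19=25: acc |= 25<<7 -> acc=3290 shift=14 [end]
Varint 4: bytes[10:12] = DA 19 -> value 3290 (2 byte(s))
  byte[12]=0x98 cont=1 payload=0x18=24: acc |= 24<<0 -> acc=24 shift=7
  byte[13]=0xB4 cont=1 payload=0x34=52: acc |= 52<<7 -> acc=6680 shift=14
  byte[14]=0xBD cont=1 payload=0x3D=61: acc |= 61<<14 -> acc=1006104 shift=21
  byte[15]=0x75 cont=0 payload=0x75=117: acc |= 117<<21 -> acc=246372888 shift=28 [end]
Varint 5: bytes[12:16] = 98 B4 BD 75 -> value 246372888 (4 byte(s))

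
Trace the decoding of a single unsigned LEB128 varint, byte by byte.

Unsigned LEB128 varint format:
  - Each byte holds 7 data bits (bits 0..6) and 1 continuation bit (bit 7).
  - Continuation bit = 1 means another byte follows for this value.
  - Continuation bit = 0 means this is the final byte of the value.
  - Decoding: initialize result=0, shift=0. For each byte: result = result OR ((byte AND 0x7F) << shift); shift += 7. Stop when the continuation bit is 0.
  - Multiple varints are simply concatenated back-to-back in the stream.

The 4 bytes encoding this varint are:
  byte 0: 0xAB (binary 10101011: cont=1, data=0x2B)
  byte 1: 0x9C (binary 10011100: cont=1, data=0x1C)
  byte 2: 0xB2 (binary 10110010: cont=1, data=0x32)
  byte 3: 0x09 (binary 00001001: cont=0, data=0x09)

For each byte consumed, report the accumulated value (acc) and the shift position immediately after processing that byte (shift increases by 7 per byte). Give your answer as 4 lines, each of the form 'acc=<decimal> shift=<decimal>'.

Answer: acc=43 shift=7
acc=3627 shift=14
acc=822827 shift=21
acc=19697195 shift=28

Derivation:
byte 0=0xAB: payload=0x2B=43, contrib = 43<<0 = 43; acc -> 43, shift -> 7
byte 1=0x9C: payload=0x1C=28, contrib = 28<<7 = 3584; acc -> 3627, shift -> 14
byte 2=0xB2: payload=0x32=50, contrib = 50<<14 = 819200; acc -> 822827, shift -> 21
byte 3=0x09: payload=0x09=9, contrib = 9<<21 = 18874368; acc -> 19697195, shift -> 28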